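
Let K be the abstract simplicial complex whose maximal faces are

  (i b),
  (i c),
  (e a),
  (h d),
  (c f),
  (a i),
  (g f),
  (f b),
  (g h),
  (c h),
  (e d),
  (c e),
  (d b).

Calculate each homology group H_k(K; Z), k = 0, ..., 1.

H_0 ≅ Z,  H_1 ≅ Z^5.

Order the vertices as a < b < c < d < e < f < g < h < i. Listing each simplex with vertices in this order, K has dimension 1 with simplices:

  0-simplices (9): a, b, c, d, e, f, g, h, i
  1-simplices (13): ae, ai, bd, bf, bi, ce, cf, ch, ci, de, dh, fg, gh

giving chain groups C_0 ≅ Z^9, C_1 ≅ Z^13.

∂_1: C_1 → C_0 is given by ∂[p,q] = [q] − [p]. For instance
  ∂fg = g − f.
This gives a 9×13 integer matrix of rank 8; reducing to Smith normal form yields diagonal entries (1,1,1,1,1,1,1,1).

Now H_k = ker ∂_k / im ∂_{k+1}, so:

  H_0: rank C_0 − rank ∂_1 = 9 − 8 = 1, and the invariant factors of ∂_1 are all 1, so H_0 ≅ Z.
  H_1: rank ker ∂_1 − rank ∂_2 = (13 − 8) − 0 = 5, and there is no ∂_2, so H_1 ≅ Z^5.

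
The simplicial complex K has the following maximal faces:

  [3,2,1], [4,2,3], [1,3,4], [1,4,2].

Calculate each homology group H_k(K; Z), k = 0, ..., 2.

H_0 ≅ Z,  H_1 = 0,  H_2 ≅ Z.

We work with the vertex ordering 1 < 2 < 3 < 4. The simplices of K, each written with vertices in increasing order, are:

  0-simplices (4): [1], [2], [3], [4]
  1-simplices (6): [1,2], [1,3], [1,4], [2,3], [2,4], [3,4]
  2-simplices (4): [1,2,3], [1,2,4], [1,3,4], [2,3,4]

giving chain groups C_0 ≅ Z^4, C_1 ≅ Z^6, C_2 ≅ Z^4.

∂_1: C_1 → C_0 sends each edge [p,q] (with p < q) to q − p. For instance
  ∂[1,2] = [2] − [1].
The resulting 4×6 matrix has rank 3, and its Smith normal form has invariant factors (1,1,1).

∂_2: C_2 → C_1 sends each 2-simplex [p,q,r] to [q,r] − [p,r] + [p,q]. For instance
  ∂[2,3,4] = [3,4] − [2,4] + [2,3],
  ∂[1,2,4] = [2,4] − [1,4] + [1,2].
This gives a 6×4 integer matrix of rank 3; reducing to Smith normal form yields diagonal entries (1,1,1).

From H_k ≅ ker(∂_k) / im(∂_{k+1}) we obtain:

  H_0: rank C_0 − rank ∂_1 = 4 − 3 = 1, and the invariant factors of ∂_1 are all 1, so H_0 ≅ Z.
  H_1: rank ker ∂_1 − rank ∂_2 = (6 − 3) − 3 = 0, and the invariant factors of ∂_2 are all 1, so H_1 ≅ 0.
  H_2: rank ker ∂_2 − rank ∂_3 = (4 − 3) − 0 = 1, and there is no ∂_3, so H_2 ≅ Z.

As a check, the Euler characteristic is 4 − 6 + 4 = 2, which agrees with 1 − 0 + 1 = 2.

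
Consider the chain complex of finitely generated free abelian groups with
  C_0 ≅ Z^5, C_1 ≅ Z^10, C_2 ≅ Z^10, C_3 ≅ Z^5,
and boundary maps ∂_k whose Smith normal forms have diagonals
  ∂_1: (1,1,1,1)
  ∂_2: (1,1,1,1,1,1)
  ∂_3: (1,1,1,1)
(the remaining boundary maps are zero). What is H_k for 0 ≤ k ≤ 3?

H_0: b_0 = 5 − 0 − 4 = 1; torsion from ∂_1 factors > 1: none. So H_0 = Z.
H_1: b_1 = 10 − 4 − 6 = 0; torsion from ∂_2 factors > 1: none. So H_1 = 0.
H_2: b_2 = 10 − 6 − 4 = 0; torsion from ∂_3 factors > 1: none. So H_2 = 0.
H_3: b_3 = 5 − 4 − 0 = 1; torsion from ∂_4 factors > 1: none. So H_3 = Z.

H_0 = Z,  H_1 = 0,  H_2 = 0,  H_3 = Z.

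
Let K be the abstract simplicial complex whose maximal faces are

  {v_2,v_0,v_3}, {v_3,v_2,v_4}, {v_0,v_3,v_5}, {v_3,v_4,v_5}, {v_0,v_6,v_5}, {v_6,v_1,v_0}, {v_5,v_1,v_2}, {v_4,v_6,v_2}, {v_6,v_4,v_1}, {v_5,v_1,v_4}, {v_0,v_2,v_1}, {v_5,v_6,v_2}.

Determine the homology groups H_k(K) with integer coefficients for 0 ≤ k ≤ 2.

Order the vertices as v_0 < v_1 < v_2 < v_3 < v_4 < v_5 < v_6. Listing each simplex with vertices in this order, K has dimension 2 with simplices:

  0-simplices (7): [v_0], [v_1], [v_2], [v_3], [v_4], [v_5], [v_6]
  1-simplices (18): (18 of them)
  2-simplices (12): (12 of them)

Hence C_0 ≅ Z^7, C_1 ≅ Z^18, C_2 ≅ Z^12.

∂_1: C_1 → C_0 is given by ∂[p,q] = [q] − [p]. For instance
  ∂[v_4,v_5] = [v_5] − [v_4].
This gives a 7×18 integer matrix of rank 6; reducing to Smith normal form yields diagonal entries (1,1,1,1,1,1).

∂_2: C_2 → C_1 sends each 2-simplex [p,q,r] to [q,r] − [p,r] + [p,q]. For instance
  ∂[v_0,v_1,v_6] = [v_1,v_6] − [v_0,v_6] + [v_0,v_1],
  ∂[v_1,v_2,v_5] = [v_2,v_5] − [v_1,v_5] + [v_1,v_2].
The resulting 18×12 matrix has rank 12, and its Smith normal form has invariant factors (1,1,1,1,1,1,1,1,1,1,1,2).

Computing H_k = (kernel of ∂_k) / (image of ∂_{k+1}):

  H_0: rank C_0 − rank ∂_1 = 7 − 6 = 1, and the invariant factors of ∂_1 are all 1, so H_0 ≅ Z.
  H_1: rank ker ∂_1 − rank ∂_2 = (18 − 6) − 12 = 0, and ∂_2 has invariant factor 2 > 1, so H_1 ≅ Z_2.
  H_2: rank ker ∂_2 − rank ∂_3 = (12 − 12) − 0 = 0, and there is no ∂_3, so H_2 ≅ 0.

As a check, the Euler characteristic is 7 − 18 + 12 = 1, which agrees with 1 − 0 + 0 = 1.

H_0 = Z,  H_1 = Z_2,  H_2 = 0.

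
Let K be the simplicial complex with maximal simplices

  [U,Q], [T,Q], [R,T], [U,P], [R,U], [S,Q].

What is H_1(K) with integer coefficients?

We work with the vertex ordering P < Q < R < S < T < U. The simplices of K, each written with vertices in increasing order, are:

  0-simplices (6): P, Q, R, S, T, U
  1-simplices (6): PU, QS, QT, QU, RT, RU

Hence C_0 ≅ Z^6, C_1 ≅ Z^6.

The boundary map ∂_1: C_1 → C_0 sends each edge [p,q] (with p < q) to q − p.
The resulting 6×6 matrix has rank 5, and its Smith normal form has invariant factors (1,1,1,1,1).

Now H_k = ker ∂_k / im ∂_{k+1}, so:

  H_1: rank ker ∂_1 − rank ∂_2 = (6 − 5) − 0 = 1, and there is no ∂_2, so H_1 ≅ Z.

H_1 ≅ Z.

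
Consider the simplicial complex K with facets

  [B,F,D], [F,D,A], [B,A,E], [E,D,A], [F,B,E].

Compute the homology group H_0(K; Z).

We work with the vertex ordering A < B < D < E < F. The simplices of K, each written with vertices in increasing order, are:

  0-simplices (5): A, B, D, E, F
  1-simplices (10): AB, AD, AE, AF, BD, BE, BF, DE, DF, EF
  2-simplices (5): ABE, ADE, ADF, BDF, BEF

so the chain groups are C_0 ≅ Z^5, C_1 ≅ Z^10, C_2 ≅ Z^5.

The boundary map ∂_1: C_1 → C_0 maps an edge to its endpoints' difference, ∂[p,q] = q − p.
As a 5×10 matrix over Z this has rank 4, with invariant factors (1,1,1,1).

The boundary map ∂_2: C_2 → C_1 sends each 2-simplex [p,q,r] to [q,r] − [p,r] + [p,q]. For instance
  ∂ADE = DE − AE + AD,
  ∂BEF = EF − BF + BE.
As a 10×5 matrix over Z this has rank 5, with invariant factors (1,1,1,1,1).

Reading off H_k = ker ∂_k / im ∂_{k+1}:

  H_0: rank C_0 − rank ∂_1 = 5 − 4 = 1, and the invariant factors of ∂_1 are all 1, so H_0 ≅ Z.

H_0 ≅ Z.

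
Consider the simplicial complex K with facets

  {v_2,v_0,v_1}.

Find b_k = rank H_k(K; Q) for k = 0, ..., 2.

Order the vertices as v_0 < v_1 < v_2. Listing each simplex with vertices in this order, K has dimension 2 with simplices:

  0-simplices (3): [v_0], [v_1], [v_2]
  1-simplices (3): [v_0,v_1], [v_0,v_2], [v_1,v_2]
  2-simplices (1): [v_0,v_1,v_2]

giving chain groups C_0 ≅ Z^3, C_1 ≅ Z^3, C_2 ≅ Z^1.

∂_1: C_1 → C_0 is given by ∂[p,q] = [q] − [p].
As a 3×3 matrix over Z this has rank 2, with invariant factors (1,1).

The boundary map ∂_2: C_2 → C_1 maps a triangle to the signed sum of its edges. For instance
  ∂[v_0,v_1,v_2] = [v_1,v_2] − [v_0,v_2] + [v_0,v_1].
The resulting 3×1 matrix has rank 1, and its Smith normal form has invariant factors (1).

Reading off H_k = ker ∂_k / im ∂_{k+1}:

  H_0: rank C_0 − rank ∂_1 = 3 − 2 = 1, and the invariant factors of ∂_1 are all 1, so H_0 = Z.
  H_1: rank ker ∂_1 − rank ∂_2 = (3 − 2) − 1 = 0, and the invariant factors of ∂_2 are all 1, so H_1 = 0.
  H_2: rank ker ∂_2 − rank ∂_3 = (1 − 1) − 0 = 0, and there is no ∂_3, so H_2 = 0.

Hence the Betti numbers are b_0 = 1, b_1 = 0, b_2 = 0.

b_0 = 1, b_1 = 0, b_2 = 0.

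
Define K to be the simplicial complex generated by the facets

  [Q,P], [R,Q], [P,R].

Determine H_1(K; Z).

K has 3 vertices, 3 edges.
rank ∂_1 = 2, rank ∂_2 = 0 ⇒ b_1 = 3 − 2 − 0 = 1. So H_1 = Z.

H_1 ≅ Z.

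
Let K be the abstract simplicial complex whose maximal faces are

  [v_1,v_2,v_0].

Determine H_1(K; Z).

K has 3 vertices, 3 edges, 1 triangle.
rank ∂_1 = 2, rank ∂_2 = 1 ⇒ b_1 = 3 − 2 − 1 = 0; all invariant factors of ∂_2 are 1 so no torsion. So H_1 = 0.

H_1 ≅ 0.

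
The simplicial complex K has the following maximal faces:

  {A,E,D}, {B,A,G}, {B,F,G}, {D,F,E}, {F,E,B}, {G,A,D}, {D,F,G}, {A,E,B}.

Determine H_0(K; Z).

K has 6 vertices, 12 edges, 8 triangles.
rank ∂_0 = 0, rank ∂_1 = 5 ⇒ b_0 = 6 − 0 − 5 = 1; all invariant factors of ∂_1 are 1 so no torsion. So H_0 = Z.

H_0 = Z.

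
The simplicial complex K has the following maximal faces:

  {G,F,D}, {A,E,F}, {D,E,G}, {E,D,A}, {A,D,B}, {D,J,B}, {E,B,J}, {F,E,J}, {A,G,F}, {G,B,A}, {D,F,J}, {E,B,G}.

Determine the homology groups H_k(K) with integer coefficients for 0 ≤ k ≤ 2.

H_0 ≅ Z,  H_1 ≅ Z/2,  H_2 = 0.

Fix the vertex order A < B < D < E < F < G < J and write every simplex with vertices in increasing order. Then dim K = 2 and the simplices of K are:

  0-simplices (7): A, B, D, E, F, G, J
  1-simplices (18): AB, AD, AE, AF, AG, BD, BE, BG, BJ, DE, DF, DG, DJ, EF, EG, EJ, FG, FJ
  2-simplices (12): ABD, ABG, ADE, AEF, AFG, BDJ, BEG, BEJ, DEG, DFG, DFJ, EFJ

Hence C_0 ≅ Z^7, C_1 ≅ Z^18, C_2 ≅ Z^12.

∂_1: C_1 → C_0 maps an edge to its endpoints' difference, ∂[p,q] = q − p. For instance
  ∂EG = G − E.
As a 7×18 matrix over Z this has rank 6, with invariant factors (1,1,1,1,1,1).

The boundary map ∂_2: C_2 → C_1 acts by ∂[p,q,r] = [q,r] − [p,r] + [p,q]. For instance
  ∂EFJ = FJ − EJ + EF,
  ∂BEG = EG − BG + BE.
The 18×12 boundary matrix has rank 12 and Smith normal form diag(1,1,1,1,1,1,1,1,1,1,1,2).

Computing H_k = (kernel of ∂_k) / (image of ∂_{k+1}):

  H_0: rank C_0 − rank ∂_1 = 7 − 6 = 1, and the invariant factors of ∂_1 are all 1, so H_0 = Z.
  H_1: rank ker ∂_1 − rank ∂_2 = (18 − 6) − 12 = 0, and ∂_2 has invariant factor 2 > 1, so H_1 = Z/2.
  H_2: rank ker ∂_2 − rank ∂_3 = (12 − 12) − 0 = 0, and there is no ∂_3, so H_2 = 0.

As a check, the Euler characteristic is 7 − 18 + 12 = 1, which agrees with 1 − 0 + 0 = 1.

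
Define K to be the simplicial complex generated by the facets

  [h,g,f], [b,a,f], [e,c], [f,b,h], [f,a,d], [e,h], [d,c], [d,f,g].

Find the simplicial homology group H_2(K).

Order the vertices as a < b < c < d < e < f < g < h. Listing each simplex with vertices in this order, K has dimension 2 with simplices:

  0-simplices (8): a, b, c, d, e, f, g, h
  1-simplices (13): ab, ad, af, bf, bh, cd, ce, df, dg, eh, fg, fh, gh
  2-simplices (5): abf, adf, bfh, dfg, fgh

giving chain groups C_0 ≅ Z^8, C_1 ≅ Z^13, C_2 ≅ Z^5.

Boundary ∂_1: C_1 → C_0 is given by ∂[p,q] = [q] − [p]. For instance
  ∂ce = e − c.
This gives a 8×13 integer matrix of rank 7; reducing to Smith normal form yields diagonal entries (1,1,1,1,1,1,1).

The boundary map ∂_2: C_2 → C_1 sends each 2-simplex [p,q,r] to [q,r] − [p,r] + [p,q]. For instance
  ∂abf = bf − af + ab,
  ∂adf = df − af + ad.
This gives a 13×5 integer matrix of rank 5; reducing to Smith normal form yields diagonal entries (1,1,1,1,1).

Now H_k = ker ∂_k / im ∂_{k+1}, so:

  H_2: rank ker ∂_2 − rank ∂_3 = (5 − 5) − 0 = 0, and there is no ∂_3, so H_2 = 0.

H_2 = 0.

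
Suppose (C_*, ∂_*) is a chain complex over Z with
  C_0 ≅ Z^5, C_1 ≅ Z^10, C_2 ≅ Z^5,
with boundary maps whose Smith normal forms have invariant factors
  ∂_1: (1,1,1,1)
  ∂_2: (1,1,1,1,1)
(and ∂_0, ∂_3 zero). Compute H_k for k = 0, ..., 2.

H_0: b_0 = 5 − 0 − 4 = 1; torsion from ∂_1 factors > 1: none. So H_0 ≅ Z.
H_1: b_1 = 10 − 4 − 5 = 1; torsion from ∂_2 factors > 1: none. So H_1 ≅ Z.
H_2: b_2 = 5 − 5 − 0 = 0; torsion from ∂_3 factors > 1: none. So H_2 ≅ 0.

H_0 ≅ Z,  H_1 ≅ Z,  H_2 = 0.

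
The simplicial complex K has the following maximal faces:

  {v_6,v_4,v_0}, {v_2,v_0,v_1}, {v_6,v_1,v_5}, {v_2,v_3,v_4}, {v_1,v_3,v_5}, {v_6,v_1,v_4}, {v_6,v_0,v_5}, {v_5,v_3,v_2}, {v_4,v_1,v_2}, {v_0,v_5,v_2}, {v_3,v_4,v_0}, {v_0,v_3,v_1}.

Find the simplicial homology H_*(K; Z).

Order the vertices as v_0 < v_1 < v_2 < v_3 < v_4 < v_5 < v_6. Listing each simplex with vertices in this order, K has dimension 2 with simplices:

  0-simplices (7): [v_0], [v_1], [v_2], [v_3], [v_4], [v_5], [v_6]
  1-simplices (18): (18 of them)
  2-simplices (12): (12 of them)

so the chain groups are C_0 ≅ Z^7, C_1 ≅ Z^18, C_2 ≅ Z^12.

Boundary ∂_1: C_1 → C_0 maps an edge to its endpoints' difference, ∂[p,q] = q − p.
The 7×18 boundary matrix has rank 6 and Smith normal form diag(1,1,1,1,1,1).

Boundary ∂_2: C_2 → C_1 acts by ∂[p,q,r] = [q,r] − [p,r] + [p,q]. For instance
  ∂[v_2,v_3,v_5] = [v_3,v_5] − [v_2,v_5] + [v_2,v_3],
  ∂[v_0,v_1,v_3] = [v_1,v_3] − [v_0,v_3] + [v_0,v_1].
The 18×12 boundary matrix has rank 12 and Smith normal form diag(1,1,1,1,1,1,1,1,1,1,1,2).

Now H_k = ker ∂_k / im ∂_{k+1}, so:

  H_0: rank C_0 − rank ∂_1 = 7 − 6 = 1, and the invariant factors of ∂_1 are all 1, so H_0 ≅ Z.
  H_1: rank ker ∂_1 − rank ∂_2 = (18 − 6) − 12 = 0, and ∂_2 has invariant factor 2 > 1, so H_1 ≅ Z_2.
  H_2: rank ker ∂_2 − rank ∂_3 = (12 − 12) − 0 = 0, and there is no ∂_3, so H_2 ≅ 0.

As a check, the Euler characteristic is 7 − 18 + 12 = 1, which agrees with 1 − 0 + 0 = 1.
(K is a triangulation of the real projective plane RP^2.)

H_0 = Z,  H_1 = Z_2,  H_2 = 0.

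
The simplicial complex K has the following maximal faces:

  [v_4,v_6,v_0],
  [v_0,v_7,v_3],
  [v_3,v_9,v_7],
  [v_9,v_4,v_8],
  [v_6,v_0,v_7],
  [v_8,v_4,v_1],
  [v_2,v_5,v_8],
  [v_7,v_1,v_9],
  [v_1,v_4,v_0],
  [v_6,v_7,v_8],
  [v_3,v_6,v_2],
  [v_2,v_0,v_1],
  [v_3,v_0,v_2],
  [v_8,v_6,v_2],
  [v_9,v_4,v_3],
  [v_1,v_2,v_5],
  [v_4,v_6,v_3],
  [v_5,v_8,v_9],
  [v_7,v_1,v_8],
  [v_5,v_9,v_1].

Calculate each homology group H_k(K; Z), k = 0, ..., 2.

H_0 = Z,  H_1 = Z × Z/2,  H_2 = 0.

Fix the vertex order v_0 < v_1 < v_2 < v_3 < v_4 < v_5 < v_6 < v_7 < v_8 < v_9 and write every simplex with vertices in increasing order. Then dim K = 2 and the simplices of K are:

  0-simplices (10): [v_0], [v_1], [v_2], [v_3], [v_4], [v_5], [v_6], [v_7], [v_8], [v_9]
  1-simplices (30): (30 of them)
  2-simplices (20): (20 of them)

giving chain groups C_0 ≅ Z^10, C_1 ≅ Z^30, C_2 ≅ Z^20.

∂_1: C_1 → C_0 is given by ∂[p,q] = [q] − [p]. For instance
  ∂[v_0,v_7] = [v_7] − [v_0].
This gives a 10×30 integer matrix of rank 9; reducing to Smith normal form yields diagonal entries (1,1,1,1,1,1,1,1,1).

Boundary ∂_2: C_2 → C_1 maps a triangle to the signed sum of its edges. For instance
  ∂[v_0,v_1,v_2] = [v_1,v_2] − [v_0,v_2] + [v_0,v_1],
  ∂[v_1,v_5,v_9] = [v_5,v_9] − [v_1,v_9] + [v_1,v_5].
As a 30×20 matrix over Z this has rank 20, with invariant factors (1,1,1,1,1,1,1,1,1,1,1,1,1,1,1,1,1,1,1,2).

Now H_k = ker ∂_k / im ∂_{k+1}, so:

  H_0: rank C_0 − rank ∂_1 = 10 − 9 = 1, and the invariant factors of ∂_1 are all 1, so H_0 ≅ Z.
  H_1: rank ker ∂_1 − rank ∂_2 = (30 − 9) − 20 = 1, and ∂_2 has invariant factor 2 > 1, so H_1 ≅ Z × Z/2.
  H_2: rank ker ∂_2 − rank ∂_3 = (20 − 20) − 0 = 0, and there is no ∂_3, so H_2 ≅ 0.

As a check, the Euler characteristic is 10 − 30 + 20 = 0, which agrees with 1 − 1 + 0 = 0.
(K is a triangulation of the Klein bottle.)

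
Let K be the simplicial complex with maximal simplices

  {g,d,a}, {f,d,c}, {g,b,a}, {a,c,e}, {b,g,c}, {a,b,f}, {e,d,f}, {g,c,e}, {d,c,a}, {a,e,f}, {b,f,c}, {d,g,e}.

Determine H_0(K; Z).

H_0 = Z.

Fix the vertex order a < b < c < d < e < f < g and write every simplex with vertices in increasing order. Then dim K = 2 and the simplices of K are:

  0-simplices (7): a, b, c, d, e, f, g
  1-simplices (18): ab, ac, ad, ae, af, ag, bc, bf, bg, cd, ce, cf, cg, de, df, dg, ef, eg
  2-simplices (12): abf, abg, acd, ace, adg, aef, bcf, bcg, cdf, ceg, def, deg

giving chain groups C_0 ≅ Z^7, C_1 ≅ Z^18, C_2 ≅ Z^12.

The boundary map ∂_1: C_1 → C_0 sends each edge [p,q] (with p < q) to q − p.
This gives a 7×18 integer matrix of rank 6; reducing to Smith normal form yields diagonal entries (1,1,1,1,1,1).

∂_2: C_2 → C_1 acts by ∂[p,q,r] = [q,r] − [p,r] + [p,q]. For instance
  ∂ceg = eg − cg + ce,
  ∂def = ef − df + de.
The resulting 18×12 matrix has rank 12, and its Smith normal form has invariant factors (1,1,1,1,1,1,1,1,1,1,1,2).

Computing H_k = (kernel of ∂_k) / (image of ∂_{k+1}):

  H_0: rank C_0 − rank ∂_1 = 7 − 6 = 1, and the invariant factors of ∂_1 are all 1, so H_0 = Z.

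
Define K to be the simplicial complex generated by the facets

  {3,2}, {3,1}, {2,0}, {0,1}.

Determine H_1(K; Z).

K has 4 vertices, 4 edges.
rank ∂_1 = 3, rank ∂_2 = 0 ⇒ b_1 = 4 − 3 − 0 = 1. So H_1 = Z.

H_1 ≅ Z.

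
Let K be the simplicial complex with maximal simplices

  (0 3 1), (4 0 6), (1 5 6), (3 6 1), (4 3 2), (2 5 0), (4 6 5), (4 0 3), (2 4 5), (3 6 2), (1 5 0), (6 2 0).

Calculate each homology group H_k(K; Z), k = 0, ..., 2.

We work with the vertex ordering 0 < 1 < 2 < 3 < 4 < 5 < 6. The simplices of K, each written with vertices in increasing order, are:

  0-simplices (7): [0], [1], [2], [3], [4], [5], [6]
  1-simplices (18): [0,1], [0,2], [0,3], [0,4], [0,5], [0,6], [1,3], [1,5], [1,6], [2,3], [2,4], [2,5], [2,6], [3,4], [3,6], [4,5], [4,6], [5,6]
  2-simplices (12): [0,1,3], [0,1,5], [0,2,5], [0,2,6], [0,3,4], [0,4,6], [1,3,6], [1,5,6], [2,3,4], [2,3,6], [2,4,5], [4,5,6]

giving chain groups C_0 ≅ Z^7, C_1 ≅ Z^18, C_2 ≅ Z^12.

Boundary ∂_1: C_1 → C_0 is given by ∂[p,q] = [q] − [p].
The 7×18 boundary matrix has rank 6 and Smith normal form diag(1,1,1,1,1,1).

Boundary ∂_2: C_2 → C_1 acts by ∂[p,q,r] = [q,r] − [p,r] + [p,q]. For instance
  ∂[0,1,3] = [1,3] − [0,3] + [0,1],
  ∂[0,4,6] = [4,6] − [0,6] + [0,4].
This gives a 18×12 integer matrix of rank 12; reducing to Smith normal form yields diagonal entries (1,1,1,1,1,1,1,1,1,1,1,2).

Reading off H_k = ker ∂_k / im ∂_{k+1}:

  H_0: rank C_0 − rank ∂_1 = 7 − 6 = 1, and the invariant factors of ∂_1 are all 1, so H_0 ≅ Z.
  H_1: rank ker ∂_1 − rank ∂_2 = (18 − 6) − 12 = 0, and ∂_2 has invariant factor 2 > 1, so H_1 ≅ Z/2.
  H_2: rank ker ∂_2 − rank ∂_3 = (12 − 12) − 0 = 0, and there is no ∂_3, so H_2 ≅ 0.

As a check, the Euler characteristic is 7 − 18 + 12 = 1, which agrees with 1 − 0 + 0 = 1.

H_0 ≅ Z,  H_1 ≅ Z/2,  H_2 = 0.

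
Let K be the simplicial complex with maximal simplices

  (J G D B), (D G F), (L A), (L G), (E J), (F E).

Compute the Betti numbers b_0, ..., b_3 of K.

b_0 = 1, b_1 = 1, b_2 = 0, b_3 = 0.

K has 8 vertices, 12 edges, 5 triangles, 1 3-simplex.
rank ∂_0 = 0, rank ∂_1 = 7 ⇒ b_0 = 8 − 0 − 7 = 1; all invariant factors of ∂_1 are 1 so no torsion. So H_0 = Z.
rank ∂_1 = 7, rank ∂_2 = 4 ⇒ b_1 = 12 − 7 − 4 = 1; all invariant factors of ∂_2 are 1 so no torsion. So H_1 = Z.
rank ∂_2 = 4, rank ∂_3 = 1 ⇒ b_2 = 5 − 4 − 1 = 0; all invariant factors of ∂_3 are 1 so no torsion. So H_2 = 0.
rank ∂_3 = 1, rank ∂_4 = 0 ⇒ b_3 = 1 − 1 − 0 = 0. So H_3 = 0.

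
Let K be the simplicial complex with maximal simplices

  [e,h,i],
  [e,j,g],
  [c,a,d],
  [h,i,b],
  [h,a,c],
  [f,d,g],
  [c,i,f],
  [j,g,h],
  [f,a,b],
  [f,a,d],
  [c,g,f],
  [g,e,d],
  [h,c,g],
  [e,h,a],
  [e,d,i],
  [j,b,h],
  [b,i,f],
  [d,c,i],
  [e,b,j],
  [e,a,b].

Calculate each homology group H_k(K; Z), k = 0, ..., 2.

Order the vertices as a < b < c < d < e < f < g < h < i < j. Listing each simplex with vertices in this order, K has dimension 2 with simplices:

  0-simplices (10): a, b, c, d, e, f, g, h, i, j
  1-simplices (30): ab, ac, ad, ae, af, ah, be, bf, bh, bi, bj, cd, cf, cg, ch, ci, de, df, dg, di, eg, eh, ei, ej, fg, fi, gh, gj, hi, hj
  2-simplices (20): abe, abf, acd, ach, adf, aeh, bej, bfi, bhi, bhj, cdi, cfg, cfi, cgh, deg, dei, dfg, egj, ehi, ghj

giving chain groups C_0 ≅ Z^10, C_1 ≅ Z^30, C_2 ≅ Z^20.

The boundary map ∂_1: C_1 → C_0 maps an edge to its endpoints' difference, ∂[p,q] = q − p. For instance
  ∂bh = h − b.
This gives a 10×30 integer matrix of rank 9; reducing to Smith normal form yields diagonal entries (1,1,1,1,1,1,1,1,1).

Boundary ∂_2: C_2 → C_1 sends each 2-simplex [p,q,r] to [q,r] − [p,r] + [p,q]. For instance
  ∂abe = be − ae + ab,
  ∂dei = ei − di + de.
As a 30×20 matrix over Z this has rank 20, with invariant factors (1,1,1,1,1,1,1,1,1,1,1,1,1,1,1,1,1,1,1,2).

Reading off H_k = ker ∂_k / im ∂_{k+1}:

  H_0: rank C_0 − rank ∂_1 = 10 − 9 = 1, and the invariant factors of ∂_1 are all 1, so H_0 = Z.
  H_1: rank ker ∂_1 − rank ∂_2 = (30 − 9) − 20 = 1, and ∂_2 has invariant factor 2 > 1, so H_1 = Z ⊕ Z/2Z.
  H_2: rank ker ∂_2 − rank ∂_3 = (20 − 20) − 0 = 0, and there is no ∂_3, so H_2 = 0.

(K is a triangulation of the Klein bottle.)

H_0 ≅ Z,  H_1 ≅ Z ⊕ Z/2Z,  H_2 = 0.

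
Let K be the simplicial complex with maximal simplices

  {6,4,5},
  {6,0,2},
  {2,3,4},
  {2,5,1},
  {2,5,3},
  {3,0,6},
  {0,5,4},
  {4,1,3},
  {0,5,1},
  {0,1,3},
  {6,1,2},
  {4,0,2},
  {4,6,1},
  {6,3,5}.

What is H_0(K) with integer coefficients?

Fix the vertex order 0 < 1 < 2 < 3 < 4 < 5 < 6 and write every simplex with vertices in increasing order. Then dim K = 2 and the simplices of K are:

  0-simplices (7): [0], [1], [2], [3], [4], [5], [6]
  1-simplices (21): [0,1], [0,2], [0,3], [0,4], [0,5], [0,6], [1,2], [1,3], [1,4], [1,5], [1,6], [2,3], [2,4], [2,5], [2,6], [3,4], [3,5], [3,6], [4,5], [4,6], [5,6]
  2-simplices (14): [0,1,3], [0,1,5], [0,2,4], [0,2,6], [0,3,6], [0,4,5], [1,2,5], [1,2,6], [1,3,4], [1,4,6], [2,3,4], [2,3,5], [3,5,6], [4,5,6]

so the chain groups are C_0 ≅ Z^7, C_1 ≅ Z^21, C_2 ≅ Z^14.

Boundary ∂_1: C_1 → C_0 maps an edge to its endpoints' difference, ∂[p,q] = q − p. For instance
  ∂[1,2] = [2] − [1].
As a 7×21 matrix over Z this has rank 6, with invariant factors (1,1,1,1,1,1).

Boundary ∂_2: C_2 → C_1 sends each 2-simplex [p,q,r] to [q,r] − [p,r] + [p,q]. For instance
  ∂[0,2,6] = [2,6] − [0,6] + [0,2],
  ∂[1,4,6] = [4,6] − [1,6] + [1,4].
The 21×14 boundary matrix has rank 13 and Smith normal form diag(1,1,1,1,1,1,1,1,1,1,1,1,1).

From H_k ≅ ker(∂_k) / im(∂_{k+1}) we obtain:

  H_0: rank C_0 − rank ∂_1 = 7 − 6 = 1, and the invariant factors of ∂_1 are all 1, so H_0 = Z.

H_0 ≅ Z.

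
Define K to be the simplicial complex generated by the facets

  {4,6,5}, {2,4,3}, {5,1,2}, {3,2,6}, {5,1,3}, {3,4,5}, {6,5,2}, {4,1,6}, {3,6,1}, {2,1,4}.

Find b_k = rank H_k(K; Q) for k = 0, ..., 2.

Order the vertices as 1 < 2 < 3 < 4 < 5 < 6. Listing each simplex with vertices in this order, K has dimension 2 with simplices:

  0-simplices (6): [1], [2], [3], [4], [5], [6]
  1-simplices (15): [1,2], [1,3], [1,4], [1,5], [1,6], [2,3], [2,4], [2,5], [2,6], [3,4], [3,5], [3,6], [4,5], [4,6], [5,6]
  2-simplices (10): [1,2,4], [1,2,5], [1,3,5], [1,3,6], [1,4,6], [2,3,4], [2,3,6], [2,5,6], [3,4,5], [4,5,6]

giving chain groups C_0 ≅ Z^6, C_1 ≅ Z^15, C_2 ≅ Z^10.

∂_1: C_1 → C_0 sends each edge [p,q] (with p < q) to q − p.
The 6×15 boundary matrix has rank 5 and Smith normal form diag(1,1,1,1,1).

The boundary map ∂_2: C_2 → C_1 maps a triangle to the signed sum of its edges. For instance
  ∂[2,5,6] = [5,6] − [2,6] + [2,5],
  ∂[2,3,4] = [3,4] − [2,4] + [2,3].
This gives a 15×10 integer matrix of rank 10; reducing to Smith normal form yields diagonal entries (1,1,1,1,1,1,1,1,1,2).

Reading off H_k = ker ∂_k / im ∂_{k+1}:

  H_0: rank C_0 − rank ∂_1 = 6 − 5 = 1, and the invariant factors of ∂_1 are all 1, so H_0 = Z.
  H_1: rank ker ∂_1 − rank ∂_2 = (15 − 5) − 10 = 0, and ∂_2 has invariant factor 2 > 1, so H_1 = Z/2.
  H_2: rank ker ∂_2 − rank ∂_3 = (10 − 10) − 0 = 0, and there is no ∂_3, so H_2 = 0.

Hence the Betti numbers are b_0 = 1, b_1 = 0, b_2 = 0.

b_0 = 1, b_1 = 0, b_2 = 0.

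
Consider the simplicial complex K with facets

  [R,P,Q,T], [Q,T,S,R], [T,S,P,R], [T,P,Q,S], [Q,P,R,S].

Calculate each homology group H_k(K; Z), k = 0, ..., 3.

Take the total order P < Q < R < S < T on the vertex set. Then K (dimension 3) consists of the simplices:

  0-simplices (5): P, Q, R, S, T
  1-simplices (10): PQ, PR, PS, PT, QR, QS, QT, RS, RT, ST
  2-simplices (10): PQR, PQS, PQT, PRS, PRT, PST, QRS, QRT, QST, RST
  3-simplices (5): PQRS, PQRT, PQST, PRST, QRST

giving chain groups C_0 ≅ Z^5, C_1 ≅ Z^10, C_2 ≅ Z^10, C_3 ≅ Z^5.

Boundary ∂_1: C_1 → C_0 maps an edge to its endpoints' difference, ∂[p,q] = q − p. For instance
  ∂QR = R − Q.
The resulting 5×10 matrix has rank 4, and its Smith normal form has invariant factors (1,1,1,1).

∂_2: C_2 → C_1 sends each 2-simplex [p,q,r] to [q,r] − [p,r] + [p,q]. For instance
  ∂PQT = QT − PT + PQ,
  ∂QST = ST − QT + QS.
The resulting 10×10 matrix has rank 6, and its Smith normal form has invariant factors (1,1,1,1,1,1).

The boundary map ∂_3: C_3 → C_2 sends each 3-simplex σ to the alternating sum Σ_i (−1)^i (σ with its i-th vertex removed). For instance
  ∂PQRS = QRS − PRS + PQS − PQR,
  ∂QRST = RST − QST + QRT − QRS.
The resulting 10×5 matrix has rank 4, and its Smith normal form has invariant factors (1,1,1,1).

Reading off H_k = ker ∂_k / im ∂_{k+1}:

  H_0: rank C_0 − rank ∂_1 = 5 − 4 = 1, and the invariant factors of ∂_1 are all 1, so H_0 ≅ Z.
  H_1: rank ker ∂_1 − rank ∂_2 = (10 − 4) − 6 = 0, and the invariant factors of ∂_2 are all 1, so H_1 ≅ 0.
  H_2: rank ker ∂_2 − rank ∂_3 = (10 − 6) − 4 = 0, and the invariant factors of ∂_3 are all 1, so H_2 ≅ 0.
  H_3: rank ker ∂_3 − rank ∂_4 = (5 − 4) − 0 = 1, and there is no ∂_4, so H_3 ≅ Z.

As a check, the Euler characteristic is 5 − 10 + 10 − 5 = 0, which agrees with 1 − 0 + 0 − 1 = 0.

H_0 ≅ Z,  H_1 = 0,  H_2 = 0,  H_3 ≅ Z.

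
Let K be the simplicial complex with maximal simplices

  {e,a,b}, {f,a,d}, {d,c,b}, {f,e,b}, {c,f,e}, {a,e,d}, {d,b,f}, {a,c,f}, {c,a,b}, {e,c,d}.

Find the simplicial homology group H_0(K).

Order the vertices as a < b < c < d < e < f. Listing each simplex with vertices in this order, K has dimension 2 with simplices:

  0-simplices (6): a, b, c, d, e, f
  1-simplices (15): ab, ac, ad, ae, af, bc, bd, be, bf, cd, ce, cf, de, df, ef
  2-simplices (10): abc, abe, acf, ade, adf, bcd, bdf, bef, cde, cef

giving chain groups C_0 ≅ Z^6, C_1 ≅ Z^15, C_2 ≅ Z^10.

The boundary map ∂_1: C_1 → C_0 sends each edge [p,q] (with p < q) to q − p. For instance
  ∂ac = c − a.
This gives a 6×15 integer matrix of rank 5; reducing to Smith normal form yields diagonal entries (1,1,1,1,1).

Boundary ∂_2: C_2 → C_1 acts by ∂[p,q,r] = [q,r] − [p,r] + [p,q]. For instance
  ∂cef = ef − cf + ce,
  ∂abe = be − ae + ab.
This gives a 15×10 integer matrix of rank 10; reducing to Smith normal form yields diagonal entries (1,1,1,1,1,1,1,1,1,2).

From H_k ≅ ker(∂_k) / im(∂_{k+1}) we obtain:

  H_0: rank C_0 − rank ∂_1 = 6 − 5 = 1, and the invariant factors of ∂_1 are all 1, so H_0 ≅ Z.

H_0 ≅ Z.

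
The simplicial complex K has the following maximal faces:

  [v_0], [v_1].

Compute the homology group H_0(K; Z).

H_0 = Z^2.

Order the vertices as v_0 < v_1. Listing each simplex with vertices in this order, K has dimension 0 with simplices:

  0-simplices (2): [v_0], [v_1]

Hence C_0 ≅ Z^2.

Computing H_k = (kernel of ∂_k) / (image of ∂_{k+1}):

  H_0: rank C_0 − rank ∂_1 = 2 − 0 = 2, and there is no ∂_1, so H_0 = Z^2.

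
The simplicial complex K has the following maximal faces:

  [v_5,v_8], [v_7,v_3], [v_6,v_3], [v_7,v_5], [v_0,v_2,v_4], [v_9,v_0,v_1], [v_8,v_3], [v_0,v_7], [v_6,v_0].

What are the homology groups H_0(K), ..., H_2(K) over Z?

Take the total order v_0 < v_1 < v_2 < v_3 < v_4 < v_5 < v_6 < v_7 < v_8 < v_9 on the vertex set. Then K (dimension 2) consists of the simplices:

  0-simplices (10): [v_0], [v_1], [v_2], [v_3], [v_4], [v_5], [v_6], [v_7], [v_8], [v_9]
  1-simplices (13): [v_0,v_1], [v_0,v_2], [v_0,v_4], [v_0,v_6], [v_0,v_7], [v_0,v_9], [v_1,v_9], [v_2,v_4], [v_3,v_6], [v_3,v_7], [v_3,v_8], [v_5,v_7], [v_5,v_8]
  2-simplices (2): [v_0,v_1,v_9], [v_0,v_2,v_4]

giving chain groups C_0 ≅ Z^10, C_1 ≅ Z^13, C_2 ≅ Z^2.

The boundary map ∂_1: C_1 → C_0 sends each edge [p,q] (with p < q) to q − p.
As a 10×13 matrix over Z this has rank 9, with invariant factors (1,1,1,1,1,1,1,1,1).

Boundary ∂_2: C_2 → C_1 maps a triangle to the signed sum of its edges. For instance
  ∂[v_0,v_1,v_9] = [v_1,v_9] − [v_0,v_9] + [v_0,v_1],
  ∂[v_0,v_2,v_4] = [v_2,v_4] − [v_0,v_4] + [v_0,v_2].
This gives a 13×2 integer matrix of rank 2; reducing to Smith normal form yields diagonal entries (1,1).

Reading off H_k = ker ∂_k / im ∂_{k+1}:

  H_0: rank C_0 − rank ∂_1 = 10 − 9 = 1, and the invariant factors of ∂_1 are all 1, so H_0 ≅ Z.
  H_1: rank ker ∂_1 − rank ∂_2 = (13 − 9) − 2 = 2, and the invariant factors of ∂_2 are all 1, so H_1 ≅ Z^2.
  H_2: rank ker ∂_2 − rank ∂_3 = (2 − 2) − 0 = 0, and there is no ∂_3, so H_2 ≅ 0.

H_0 = Z,  H_1 = Z^2,  H_2 = 0.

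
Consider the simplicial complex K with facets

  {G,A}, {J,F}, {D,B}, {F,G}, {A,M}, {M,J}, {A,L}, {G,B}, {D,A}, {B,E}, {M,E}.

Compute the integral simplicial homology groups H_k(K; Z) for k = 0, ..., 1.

H_0 = Z,  H_1 = Z^3.

Take the total order A < B < D < E < F < G < J < L < M on the vertex set. Then K (dimension 1) consists of the simplices:

  0-simplices (9): A, B, D, E, F, G, J, L, M
  1-simplices (11): AD, AG, AL, AM, BD, BE, BG, EM, FG, FJ, JM

so the chain groups are C_0 ≅ Z^9, C_1 ≅ Z^11.

The boundary map ∂_1: C_1 → C_0 sends each edge [p,q] (with p < q) to q − p. For instance
  ∂AL = L − A.
As a 9×11 matrix over Z this has rank 8, with invariant factors (1,1,1,1,1,1,1,1).

From H_k ≅ ker(∂_k) / im(∂_{k+1}) we obtain:

  H_0: rank C_0 − rank ∂_1 = 9 − 8 = 1, and the invariant factors of ∂_1 are all 1, so H_0 = Z.
  H_1: rank ker ∂_1 − rank ∂_2 = (11 − 8) − 0 = 3, and there is no ∂_2, so H_1 = Z^3.

As a check, the Euler characteristic is 9 − 11 = -2, which agrees with 1 − 3 = -2.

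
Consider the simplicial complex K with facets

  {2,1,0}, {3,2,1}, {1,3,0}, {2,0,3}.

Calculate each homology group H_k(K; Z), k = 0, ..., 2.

H_0 ≅ Z,  H_1 = 0,  H_2 ≅ Z.

Order the vertices as 0 < 1 < 2 < 3. Listing each simplex with vertices in this order, K has dimension 2 with simplices:

  0-simplices (4): [0], [1], [2], [3]
  1-simplices (6): [0,1], [0,2], [0,3], [1,2], [1,3], [2,3]
  2-simplices (4): [0,1,2], [0,1,3], [0,2,3], [1,2,3]

Hence C_0 ≅ Z^4, C_1 ≅ Z^6, C_2 ≅ Z^4.

∂_1: C_1 → C_0 sends each edge [p,q] (with p < q) to q − p.
The resulting 4×6 matrix has rank 3, and its Smith normal form has invariant factors (1,1,1).

∂_2: C_2 → C_1 maps a triangle to the signed sum of its edges. For instance
  ∂[0,2,3] = [2,3] − [0,3] + [0,2],
  ∂[0,1,2] = [1,2] − [0,2] + [0,1].
This gives a 6×4 integer matrix of rank 3; reducing to Smith normal form yields diagonal entries (1,1,1).

From H_k ≅ ker(∂_k) / im(∂_{k+1}) we obtain:

  H_0: rank C_0 − rank ∂_1 = 4 − 3 = 1, and the invariant factors of ∂_1 are all 1, so H_0 = Z.
  H_1: rank ker ∂_1 − rank ∂_2 = (6 − 3) − 3 = 0, and the invariant factors of ∂_2 are all 1, so H_1 = 0.
  H_2: rank ker ∂_2 − rank ∂_3 = (4 − 3) − 0 = 1, and there is no ∂_3, so H_2 = Z.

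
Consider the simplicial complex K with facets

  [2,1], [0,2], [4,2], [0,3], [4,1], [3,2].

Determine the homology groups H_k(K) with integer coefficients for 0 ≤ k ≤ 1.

Order the vertices as 0 < 1 < 2 < 3 < 4. Listing each simplex with vertices in this order, K has dimension 1 with simplices:

  0-simplices (5): [0], [1], [2], [3], [4]
  1-simplices (6): [0,2], [0,3], [1,2], [1,4], [2,3], [2,4]

so the chain groups are C_0 ≅ Z^5, C_1 ≅ Z^6.

∂_1: C_1 → C_0 is given by ∂[p,q] = [q] − [p]. For instance
  ∂[0,2] = [2] − [0].
As a 5×6 matrix over Z this has rank 4, with invariant factors (1,1,1,1).

Reading off H_k = ker ∂_k / im ∂_{k+1}:

  H_0: rank C_0 − rank ∂_1 = 5 − 4 = 1, and the invariant factors of ∂_1 are all 1, so H_0 = Z.
  H_1: rank ker ∂_1 − rank ∂_2 = (6 − 4) − 0 = 2, and there is no ∂_2, so H_1 = Z^2.

As a check, the Euler characteristic is 5 − 6 = -1, which agrees with 1 − 2 = -1.

H_0 = Z,  H_1 = Z^2.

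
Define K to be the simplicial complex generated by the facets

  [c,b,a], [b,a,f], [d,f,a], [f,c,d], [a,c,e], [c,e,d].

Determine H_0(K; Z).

H_0 ≅ Z.

We work with the vertex ordering a < b < c < d < e < f. The simplices of K, each written with vertices in increasing order, are:

  0-simplices (6): a, b, c, d, e, f
  1-simplices (12): ab, ac, ad, ae, af, bc, bf, cd, ce, cf, de, df
  2-simplices (6): abc, abf, ace, adf, cde, cdf

Hence C_0 ≅ Z^6, C_1 ≅ Z^12, C_2 ≅ Z^6.

Boundary ∂_1: C_1 → C_0 is given by ∂[p,q] = [q] − [p]. For instance
  ∂af = f − a.
As a 6×12 matrix over Z this has rank 5, with invariant factors (1,1,1,1,1).

∂_2: C_2 → C_1 acts by ∂[p,q,r] = [q,r] − [p,r] + [p,q]. For instance
  ∂cdf = df − cf + cd,
  ∂ace = ce − ae + ac.
This gives a 12×6 integer matrix of rank 6; reducing to Smith normal form yields diagonal entries (1,1,1,1,1,1).

From H_k ≅ ker(∂_k) / im(∂_{k+1}) we obtain:

  H_0: rank C_0 − rank ∂_1 = 6 − 5 = 1, and the invariant factors of ∂_1 are all 1, so H_0 = Z.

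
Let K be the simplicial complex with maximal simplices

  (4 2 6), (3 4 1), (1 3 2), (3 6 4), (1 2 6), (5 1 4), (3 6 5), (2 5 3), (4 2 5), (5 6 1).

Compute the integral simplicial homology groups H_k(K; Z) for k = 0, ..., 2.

H_0 ≅ Z,  H_1 ≅ Z/2,  H_2 = 0.

We work with the vertex ordering 1 < 2 < 3 < 4 < 5 < 6. The simplices of K, each written with vertices in increasing order, are:

  0-simplices (6): [1], [2], [3], [4], [5], [6]
  1-simplices (15): [1,2], [1,3], [1,4], [1,5], [1,6], [2,3], [2,4], [2,5], [2,6], [3,4], [3,5], [3,6], [4,5], [4,6], [5,6]
  2-simplices (10): [1,2,3], [1,2,6], [1,3,4], [1,4,5], [1,5,6], [2,3,5], [2,4,5], [2,4,6], [3,4,6], [3,5,6]

giving chain groups C_0 ≅ Z^6, C_1 ≅ Z^15, C_2 ≅ Z^10.

The boundary map ∂_1: C_1 → C_0 sends each edge [p,q] (with p < q) to q − p.
This gives a 6×15 integer matrix of rank 5; reducing to Smith normal form yields diagonal entries (1,1,1,1,1).

The boundary map ∂_2: C_2 → C_1 sends each 2-simplex [p,q,r] to [q,r] − [p,r] + [p,q]. For instance
  ∂[1,3,4] = [3,4] − [1,4] + [1,3],
  ∂[1,4,5] = [4,5] − [1,5] + [1,4].
The 15×10 boundary matrix has rank 10 and Smith normal form diag(1,1,1,1,1,1,1,1,1,2).

Computing H_k = (kernel of ∂_k) / (image of ∂_{k+1}):

  H_0: rank C_0 − rank ∂_1 = 6 − 5 = 1, and the invariant factors of ∂_1 are all 1, so H_0 = Z.
  H_1: rank ker ∂_1 − rank ∂_2 = (15 − 5) − 10 = 0, and ∂_2 has invariant factor 2 > 1, so H_1 = Z/2.
  H_2: rank ker ∂_2 − rank ∂_3 = (10 − 10) − 0 = 0, and there is no ∂_3, so H_2 = 0.

(K is a triangulation of the real projective plane RP^2.)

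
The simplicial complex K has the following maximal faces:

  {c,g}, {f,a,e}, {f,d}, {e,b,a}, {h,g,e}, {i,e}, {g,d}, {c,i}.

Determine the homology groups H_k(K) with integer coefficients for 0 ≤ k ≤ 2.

Order the vertices as a < b < c < d < e < f < g < h < i. Listing each simplex with vertices in this order, K has dimension 2 with simplices:

  0-simplices (9): a, b, c, d, e, f, g, h, i
  1-simplices (13): ab, ae, af, be, cg, ci, df, dg, ef, eg, eh, ei, gh
  2-simplices (3): abe, aef, egh

giving chain groups C_0 ≅ Z^9, C_1 ≅ Z^13, C_2 ≅ Z^3.

The boundary map ∂_1: C_1 → C_0 is given by ∂[p,q] = [q] − [p]. For instance
  ∂ei = i − e.
The 9×13 boundary matrix has rank 8 and Smith normal form diag(1,1,1,1,1,1,1,1).

Boundary ∂_2: C_2 → C_1 acts by ∂[p,q,r] = [q,r] − [p,r] + [p,q]. For instance
  ∂abe = be − ae + ab,
  ∂aef = ef − af + ae.
The resulting 13×3 matrix has rank 3, and its Smith normal form has invariant factors (1,1,1).

Computing H_k = (kernel of ∂_k) / (image of ∂_{k+1}):

  H_0: rank C_0 − rank ∂_1 = 9 − 8 = 1, and the invariant factors of ∂_1 are all 1, so H_0 = Z.
  H_1: rank ker ∂_1 − rank ∂_2 = (13 − 8) − 3 = 2, and the invariant factors of ∂_2 are all 1, so H_1 = Z^2.
  H_2: rank ker ∂_2 − rank ∂_3 = (3 − 3) − 0 = 0, and there is no ∂_3, so H_2 = 0.

As a check, the Euler characteristic is 9 − 13 + 3 = -1, which agrees with 1 − 2 + 0 = -1.

H_0 ≅ Z,  H_1 ≅ Z^2,  H_2 = 0.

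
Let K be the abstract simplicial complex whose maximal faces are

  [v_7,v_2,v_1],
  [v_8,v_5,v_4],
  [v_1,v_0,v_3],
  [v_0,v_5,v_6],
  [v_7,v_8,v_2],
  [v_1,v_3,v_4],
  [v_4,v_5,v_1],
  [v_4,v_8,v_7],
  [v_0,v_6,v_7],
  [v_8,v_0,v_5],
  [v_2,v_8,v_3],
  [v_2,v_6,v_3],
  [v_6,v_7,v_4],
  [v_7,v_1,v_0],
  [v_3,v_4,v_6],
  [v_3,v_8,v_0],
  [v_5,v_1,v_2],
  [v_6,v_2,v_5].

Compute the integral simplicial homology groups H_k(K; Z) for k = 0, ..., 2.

Order the vertices as v_0 < v_1 < v_2 < v_3 < v_4 < v_5 < v_6 < v_7 < v_8. Listing each simplex with vertices in this order, K has dimension 2 with simplices:

  0-simplices (9): [v_0], [v_1], [v_2], [v_3], [v_4], [v_5], [v_6], [v_7], [v_8]
  1-simplices (27): (27 of them)
  2-simplices (18): (18 of them)

so the chain groups are C_0 ≅ Z^9, C_1 ≅ Z^27, C_2 ≅ Z^18.

∂_1: C_1 → C_0 sends each edge [p,q] (with p < q) to q − p. For instance
  ∂[v_4,v_8] = [v_8] − [v_4].
The resulting 9×27 matrix has rank 8, and its Smith normal form has invariant factors (1,1,1,1,1,1,1,1).

The boundary map ∂_2: C_2 → C_1 sends each 2-simplex [p,q,r] to [q,r] − [p,r] + [p,q]. For instance
  ∂[v_1,v_2,v_5] = [v_2,v_5] − [v_1,v_5] + [v_1,v_2],
  ∂[v_4,v_5,v_8] = [v_5,v_8] − [v_4,v_8] + [v_4,v_5].
The 27×18 boundary matrix has rank 17 and Smith normal form diag(1,1,1,1,1,1,1,1,1,1,1,1,1,1,1,1,1).

Computing H_k = (kernel of ∂_k) / (image of ∂_{k+1}):

  H_0: rank C_0 − rank ∂_1 = 9 − 8 = 1, and the invariant factors of ∂_1 are all 1, so H_0 = Z.
  H_1: rank ker ∂_1 − rank ∂_2 = (27 − 8) − 17 = 2, and the invariant factors of ∂_2 are all 1, so H_1 = Z^2.
  H_2: rank ker ∂_2 − rank ∂_3 = (18 − 17) − 0 = 1, and there is no ∂_3, so H_2 = Z.

H_0 ≅ Z,  H_1 ≅ Z^2,  H_2 ≅ Z.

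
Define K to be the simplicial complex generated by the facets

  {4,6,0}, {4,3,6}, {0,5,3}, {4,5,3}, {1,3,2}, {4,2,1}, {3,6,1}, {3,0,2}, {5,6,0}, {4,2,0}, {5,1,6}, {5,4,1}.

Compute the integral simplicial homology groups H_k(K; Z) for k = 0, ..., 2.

We work with the vertex ordering 0 < 1 < 2 < 3 < 4 < 5 < 6. The simplices of K, each written with vertices in increasing order, are:

  0-simplices (7): [0], [1], [2], [3], [4], [5], [6]
  1-simplices (18): [0,2], [0,3], [0,4], [0,5], [0,6], [1,2], [1,3], [1,4], [1,5], [1,6], [2,3], [2,4], [3,4], [3,5], [3,6], [4,5], [4,6], [5,6]
  2-simplices (12): [0,2,3], [0,2,4], [0,3,5], [0,4,6], [0,5,6], [1,2,3], [1,2,4], [1,3,6], [1,4,5], [1,5,6], [3,4,5], [3,4,6]

so the chain groups are C_0 ≅ Z^7, C_1 ≅ Z^18, C_2 ≅ Z^12.

The boundary map ∂_1: C_1 → C_0 is given by ∂[p,q] = [q] − [p].
This gives a 7×18 integer matrix of rank 6; reducing to Smith normal form yields diagonal entries (1,1,1,1,1,1).

The boundary map ∂_2: C_2 → C_1 acts by ∂[p,q,r] = [q,r] − [p,r] + [p,q]. For instance
  ∂[1,4,5] = [4,5] − [1,5] + [1,4],
  ∂[1,3,6] = [3,6] − [1,6] + [1,3].
This gives a 18×12 integer matrix of rank 12; reducing to Smith normal form yields diagonal entries (1,1,1,1,1,1,1,1,1,1,1,2).

From H_k ≅ ker(∂_k) / im(∂_{k+1}) we obtain:

  H_0: rank C_0 − rank ∂_1 = 7 − 6 = 1, and the invariant factors of ∂_1 are all 1, so H_0 = Z.
  H_1: rank ker ∂_1 − rank ∂_2 = (18 − 6) − 12 = 0, and ∂_2 has invariant factor 2 > 1, so H_1 = Z/2.
  H_2: rank ker ∂_2 − rank ∂_3 = (12 − 12) − 0 = 0, and there is no ∂_3, so H_2 = 0.

(K is a triangulation of the real projective plane RP^2.)

H_0 ≅ Z,  H_1 ≅ Z/2,  H_2 = 0.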